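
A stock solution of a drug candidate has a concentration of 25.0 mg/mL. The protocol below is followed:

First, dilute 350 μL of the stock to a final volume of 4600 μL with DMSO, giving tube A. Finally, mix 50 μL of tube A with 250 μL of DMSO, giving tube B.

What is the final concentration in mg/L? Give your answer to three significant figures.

317 mg/L

Step 1: 350 μL brought to 4600 μL → factor 4600/350 = 13.143
Step 2: 50 μL + 250 μL = 300 μL total → factor 300/50 = 6
Overall dilution factor = 13.143 × 6 = 78.857
Final = 25.0 mg/mL / 78.857 = 0.3170 mg/mL = 317 mg/L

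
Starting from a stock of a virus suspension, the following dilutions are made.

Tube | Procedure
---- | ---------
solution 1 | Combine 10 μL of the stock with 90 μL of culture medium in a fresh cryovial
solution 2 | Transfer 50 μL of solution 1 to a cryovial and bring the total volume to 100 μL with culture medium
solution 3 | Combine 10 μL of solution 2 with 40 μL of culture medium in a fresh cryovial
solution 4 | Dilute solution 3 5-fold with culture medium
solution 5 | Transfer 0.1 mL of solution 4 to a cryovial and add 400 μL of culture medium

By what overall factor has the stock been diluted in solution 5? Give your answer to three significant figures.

Step 1: 10 μL + 90 μL = 100 μL total → factor 100/10 = 10
Step 2: 50 μL brought to 100 μL → factor 100/50 = 2
Step 3: 10 μL + 40 μL = 50 μL total → factor 50/10 = 5
Step 4: 5-fold → factor 5
Step 5: 0.1 mL + 400 μL = 0.5 mL total → factor 0.5/0.1 = 5
Overall dilution factor = 10 × 2 × 5 × 5 × 5 = 2500

2.50 × 10^3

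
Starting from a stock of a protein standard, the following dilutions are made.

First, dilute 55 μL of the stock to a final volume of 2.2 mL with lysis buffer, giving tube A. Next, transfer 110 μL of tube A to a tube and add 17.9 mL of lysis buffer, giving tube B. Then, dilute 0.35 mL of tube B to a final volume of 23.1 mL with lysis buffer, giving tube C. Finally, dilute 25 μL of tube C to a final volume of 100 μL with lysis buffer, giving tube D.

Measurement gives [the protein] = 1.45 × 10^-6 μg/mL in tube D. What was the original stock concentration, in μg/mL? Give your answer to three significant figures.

Step 1: 55 μL brought to 2.2 mL → factor 2200/55 = 40
Step 2: 110 μL + 17.9 mL = 18010 μL total → factor 18010/110 = 163.73
Step 3: 0.35 mL brought to 23.1 mL → factor 23.1/0.35 = 66
Step 4: 25 μL brought to 100 μL → factor 100/25 = 4
Overall dilution factor = 40 × 163.73 × 66 × 4 = 1.729 × 10^6
Stock = 1.45 × 10^-6 μg/mL × 1.729 × 10^6 = 2.51 μg/mL

2.51 μg/mL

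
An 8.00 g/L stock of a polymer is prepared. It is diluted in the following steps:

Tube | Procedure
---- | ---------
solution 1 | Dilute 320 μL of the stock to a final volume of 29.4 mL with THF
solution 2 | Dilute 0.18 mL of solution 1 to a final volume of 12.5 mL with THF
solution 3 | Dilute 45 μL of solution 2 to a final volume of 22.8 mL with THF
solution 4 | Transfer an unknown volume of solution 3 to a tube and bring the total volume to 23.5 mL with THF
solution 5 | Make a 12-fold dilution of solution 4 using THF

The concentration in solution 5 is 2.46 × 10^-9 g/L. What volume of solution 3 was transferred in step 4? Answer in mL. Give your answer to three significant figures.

Step 1: 320 μL brought to 29.4 mL → factor 29400/320 = 91.875
Step 2: 0.18 mL brought to 12.5 mL → factor 12.5/0.18 = 69.444
Step 3: 45 μL brought to 22.8 mL → factor 22800/45 = 506.67
Step 4: v brought to 23.5 mL → factor = 23.5 mL/v
Step 5: 12-fold → factor 12
Product of known-step factors = 3.8792 × 10^7
Overall factor = 8.00 g/L / (2.46 × 10^-9 g/L) = 3.252 × 10^9
Step-4 factor = 3.252 × 10^9 / 3.8792 × 10^7 = 83.833
v = 23.5 mL / 83.833 = 0.280 mL

0.280 mL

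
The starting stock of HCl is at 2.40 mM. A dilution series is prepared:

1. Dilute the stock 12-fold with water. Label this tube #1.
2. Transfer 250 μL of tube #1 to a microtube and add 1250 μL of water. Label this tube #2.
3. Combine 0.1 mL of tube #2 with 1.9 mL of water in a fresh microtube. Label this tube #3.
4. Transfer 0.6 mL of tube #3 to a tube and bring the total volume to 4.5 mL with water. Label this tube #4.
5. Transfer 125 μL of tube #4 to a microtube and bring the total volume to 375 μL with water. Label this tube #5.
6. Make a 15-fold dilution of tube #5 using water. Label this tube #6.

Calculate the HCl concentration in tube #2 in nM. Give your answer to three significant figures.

3.33 × 10^4 nM

Step 1: 12-fold → factor 12
Step 2: 250 μL + 1250 μL = 1500 μL total → factor 1500/250 = 6
Dilution factor through tube #2 = 12 × 6 = 72
[tube #2] = 2.40 mM / 72 = 0.03333 mM = 3.33 × 10^4 nM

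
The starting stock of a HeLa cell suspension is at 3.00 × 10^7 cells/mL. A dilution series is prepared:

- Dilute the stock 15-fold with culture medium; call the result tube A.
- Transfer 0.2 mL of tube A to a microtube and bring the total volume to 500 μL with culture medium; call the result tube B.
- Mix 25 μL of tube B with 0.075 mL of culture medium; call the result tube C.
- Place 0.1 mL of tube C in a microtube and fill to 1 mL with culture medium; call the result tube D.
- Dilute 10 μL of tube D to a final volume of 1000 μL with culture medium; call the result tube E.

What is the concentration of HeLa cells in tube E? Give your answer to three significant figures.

200 cells/mL

Step 1: 15-fold → factor 15
Step 2: 0.2 mL brought to 500 μL → factor 0.5/0.2 = 2.5
Step 3: 25 μL + 0.075 mL = 100 μL total → factor 100/25 = 4
Step 4: 0.1 mL brought to 1 mL → factor 1/0.1 = 10
Step 5: 10 μL brought to 1000 μL → factor 1000/10 = 100
Overall dilution factor = 15 × 2.5 × 4 × 10 × 100 = 1.5 × 10^5
Final = 3.00 × 10^7 cells/mL / 1.5 × 10^5 = 200 cells/mL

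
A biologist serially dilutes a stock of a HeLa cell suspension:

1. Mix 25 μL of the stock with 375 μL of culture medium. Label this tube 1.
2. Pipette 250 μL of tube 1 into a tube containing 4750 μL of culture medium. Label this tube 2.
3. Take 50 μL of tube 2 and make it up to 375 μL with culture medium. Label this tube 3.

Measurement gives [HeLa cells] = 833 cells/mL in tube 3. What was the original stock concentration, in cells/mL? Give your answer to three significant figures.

2.00 × 10^6 cells/mL

Step 1: 25 μL + 375 μL = 400 μL total → factor 400/25 = 16
Step 2: 250 μL + 4750 μL = 5000 μL total → factor 5000/250 = 20
Step 3: 50 μL brought to 375 μL → factor 375/50 = 7.5
Overall dilution factor = 16 × 20 × 7.5 = 2400
Stock = 833 cells/mL × 2400 = 2.00 × 10^6 cells/mL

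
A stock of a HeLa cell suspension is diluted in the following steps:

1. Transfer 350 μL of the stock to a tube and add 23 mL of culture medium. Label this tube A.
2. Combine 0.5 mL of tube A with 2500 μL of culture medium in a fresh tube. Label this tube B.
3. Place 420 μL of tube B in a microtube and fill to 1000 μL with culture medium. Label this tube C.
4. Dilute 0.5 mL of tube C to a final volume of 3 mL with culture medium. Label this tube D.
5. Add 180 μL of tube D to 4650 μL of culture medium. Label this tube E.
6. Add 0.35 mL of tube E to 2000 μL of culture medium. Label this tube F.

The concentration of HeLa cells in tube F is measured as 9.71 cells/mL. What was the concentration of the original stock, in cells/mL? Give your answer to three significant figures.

1.00 × 10^7 cells/mL

Step 1: 350 μL + 23 mL = 23350 μL total → factor 23350/350 = 66.714
Step 2: 0.5 mL + 2500 μL = 3 mL total → factor 3/0.5 = 6
Step 3: 420 μL brought to 1000 μL → factor 1000/420 = 2.381
Step 4: 0.5 mL brought to 3 mL → factor 3/0.5 = 6
Step 5: 180 μL + 4650 μL = 4830 μL total → factor 4830/180 = 26.833
Step 6: 0.35 mL + 2000 μL = 2.35 mL total → factor 2.35/0.35 = 6.7143
Overall dilution factor = 66.714 × 6 × 2.381 × 6 × 26.833 × 6.7143 = 1.0303 × 10^6
Stock = 9.71 cells/mL × 1.0303 × 10^6 = 1.00 × 10^7 cells/mL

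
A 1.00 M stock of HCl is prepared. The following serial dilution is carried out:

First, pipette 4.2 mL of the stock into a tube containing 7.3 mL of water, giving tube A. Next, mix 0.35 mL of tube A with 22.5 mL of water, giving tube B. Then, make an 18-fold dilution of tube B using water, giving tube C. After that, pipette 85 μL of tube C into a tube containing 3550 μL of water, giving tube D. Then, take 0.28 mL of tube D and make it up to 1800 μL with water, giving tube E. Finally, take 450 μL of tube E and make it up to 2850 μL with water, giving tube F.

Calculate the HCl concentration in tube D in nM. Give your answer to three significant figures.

Step 1: 4.2 mL + 7.3 mL = 11.5 mL total → factor 11.5/4.2 = 2.7381
Step 2: 0.35 mL + 22.5 mL = 22.85 mL total → factor 22.85/0.35 = 65.286
Step 3: 18-fold → factor 18
Step 4: 85 μL + 3550 μL = 3635 μL total → factor 3635/85 = 42.765
Dilution factor through tube D = 2.7381 × 65.286 × 18 × 42.765 = 1.376 × 10^5
[tube D] = 1.00 M / 1.376 × 10^5 = 7.267 × 10^-6 M = 7.27 × 10^3 nM

7.27 × 10^3 nM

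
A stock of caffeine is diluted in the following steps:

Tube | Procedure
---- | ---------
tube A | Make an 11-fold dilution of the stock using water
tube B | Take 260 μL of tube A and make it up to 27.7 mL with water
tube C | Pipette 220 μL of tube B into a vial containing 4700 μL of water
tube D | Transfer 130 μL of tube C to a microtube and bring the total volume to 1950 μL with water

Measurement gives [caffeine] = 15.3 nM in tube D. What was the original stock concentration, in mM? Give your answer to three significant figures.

6.01 mM

Step 1: 11-fold → factor 11
Step 2: 260 μL brought to 27.7 mL → factor 27700/260 = 106.54
Step 3: 220 μL + 4700 μL = 4920 μL total → factor 4920/220 = 22.364
Step 4: 130 μL brought to 1950 μL → factor 1950/130 = 15
Overall dilution factor = 11 × 106.54 × 22.364 × 15 = 3.9313 × 10^5
Stock = 15.3 nM × 3.9313 × 10^5 = 6.015 × 10^6 nM = 6.01 mM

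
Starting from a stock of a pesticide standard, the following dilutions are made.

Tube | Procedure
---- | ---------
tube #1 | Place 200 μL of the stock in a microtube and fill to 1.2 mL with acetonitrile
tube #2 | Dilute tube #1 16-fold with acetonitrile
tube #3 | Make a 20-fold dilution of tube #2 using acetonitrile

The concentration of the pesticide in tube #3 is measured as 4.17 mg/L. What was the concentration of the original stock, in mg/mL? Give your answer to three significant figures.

8.01 mg/mL

Step 1: 200 μL brought to 1.2 mL → factor 1200/200 = 6
Step 2: 16-fold → factor 16
Step 3: 20-fold → factor 20
Overall dilution factor = 6 × 16 × 20 = 1920
Stock = 4.17 mg/L × 1920 = 8006 mg/L = 8.01 mg/mL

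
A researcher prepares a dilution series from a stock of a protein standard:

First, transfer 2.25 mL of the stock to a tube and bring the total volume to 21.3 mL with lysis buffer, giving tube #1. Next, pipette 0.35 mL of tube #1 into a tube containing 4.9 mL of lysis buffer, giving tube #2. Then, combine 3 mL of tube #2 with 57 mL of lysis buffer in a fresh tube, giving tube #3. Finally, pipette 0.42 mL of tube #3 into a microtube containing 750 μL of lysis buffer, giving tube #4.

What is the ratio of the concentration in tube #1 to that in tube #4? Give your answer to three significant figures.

836

Step 1: 2.25 mL brought to 21.3 mL → factor 21.3/2.25 = 9.4667
Step 2: 0.35 mL + 4.9 mL = 5.25 mL total → factor 5.25/0.35 = 15
Step 3: 3 mL + 57 mL = 60 mL total → factor 60/3 = 20
Step 4: 0.42 mL + 750 μL = 1.17 mL total → factor 1.17/0.42 = 2.7857
Dilution factor to tube #1 = 9.4667; to tube #4 = 7911.4
[tube #1]/[tube #4] = (factor to tube #4)/(factor to tube #1) = 7911.4/9.4667 = 836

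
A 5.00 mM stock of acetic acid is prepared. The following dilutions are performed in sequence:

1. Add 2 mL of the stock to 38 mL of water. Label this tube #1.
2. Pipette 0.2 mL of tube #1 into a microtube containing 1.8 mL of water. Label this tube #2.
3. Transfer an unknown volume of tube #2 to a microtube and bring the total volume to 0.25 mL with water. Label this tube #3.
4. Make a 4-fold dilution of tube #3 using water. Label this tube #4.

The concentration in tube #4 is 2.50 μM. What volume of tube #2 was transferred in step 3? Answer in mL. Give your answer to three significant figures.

Step 1: 2 mL + 38 mL = 40 mL total → factor 40/2 = 20
Step 2: 0.2 mL + 1.8 mL = 2 mL total → factor 2/0.2 = 10
Step 3: v brought to 0.25 mL → factor = 0.25 mL/v
Step 4: 4-fold → factor 4
Product of known-step factors = 800
Overall factor = 5.00 mM / (2.50 μM) = 2000
Step-3 factor = 2000 / 800 = 2.5
v = 0.25 mL / 2.5 = 0.100 mL

0.100 mL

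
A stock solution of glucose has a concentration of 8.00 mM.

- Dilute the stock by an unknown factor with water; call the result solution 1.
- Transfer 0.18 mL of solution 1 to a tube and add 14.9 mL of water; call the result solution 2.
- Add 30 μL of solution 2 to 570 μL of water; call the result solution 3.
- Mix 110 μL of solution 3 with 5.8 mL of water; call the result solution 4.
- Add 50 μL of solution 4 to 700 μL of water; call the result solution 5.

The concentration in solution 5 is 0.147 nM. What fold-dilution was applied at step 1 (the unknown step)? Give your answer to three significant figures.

40.3-fold

Step 1: unknown factor x
Step 2: 0.18 mL + 14.9 mL = 15.08 mL total → factor 15.08/0.18 = 83.778
Step 3: 30 μL + 570 μL = 600 μL total → factor 600/30 = 20
Step 4: 110 μL + 5.8 mL = 5910 μL total → factor 5910/110 = 53.727
Step 5: 50 μL + 700 μL = 750 μL total → factor 750/50 = 15
Product of known-step factors = 1.3503 × 10^6
Overall factor = 8.00 mM / (0.147 nM) = 5.4422 × 10^7
x = 5.4422 × 10^7 / 1.3503 × 10^6 = 40.3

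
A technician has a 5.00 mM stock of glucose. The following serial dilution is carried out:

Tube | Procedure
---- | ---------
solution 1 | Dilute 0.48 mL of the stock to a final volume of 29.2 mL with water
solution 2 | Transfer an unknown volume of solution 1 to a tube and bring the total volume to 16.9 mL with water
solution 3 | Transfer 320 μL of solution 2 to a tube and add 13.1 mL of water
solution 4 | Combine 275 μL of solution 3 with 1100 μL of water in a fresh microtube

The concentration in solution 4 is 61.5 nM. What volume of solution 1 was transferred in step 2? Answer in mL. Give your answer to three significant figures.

2.65 mL

Step 1: 0.48 mL brought to 29.2 mL → factor 29.2/0.48 = 60.833
Step 2: v brought to 16.9 mL → factor = 16.9 mL/v
Step 3: 320 μL + 13.1 mL = 13420 μL total → factor 13420/320 = 41.938
Step 4: 275 μL + 1100 μL = 1375 μL total → factor 1375/275 = 5
Product of known-step factors = 12756
Overall factor = 5.00 mM / (61.5 nM) = 81301
Step-2 factor = 81301 / 12756 = 6.3735
v = 16.9 mL / 6.3735 = 2.65 mL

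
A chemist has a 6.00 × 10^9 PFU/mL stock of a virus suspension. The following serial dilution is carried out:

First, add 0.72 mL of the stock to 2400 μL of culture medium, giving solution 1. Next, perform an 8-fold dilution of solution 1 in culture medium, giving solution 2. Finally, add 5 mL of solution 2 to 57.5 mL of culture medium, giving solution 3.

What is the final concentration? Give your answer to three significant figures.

1.38 × 10^7 PFU/mL

Step 1: 0.72 mL + 2400 μL = 3.12 mL total → factor 3.12/0.72 = 4.3333
Step 2: 8-fold → factor 8
Step 3: 5 mL + 57.5 mL = 62.5 mL total → factor 62.5/5 = 12.5
Overall dilution factor = 4.3333 × 8 × 12.5 = 433.33
Final = 6.00 × 10^9 PFU/mL / 433.33 = 1.38 × 10^7 PFU/mL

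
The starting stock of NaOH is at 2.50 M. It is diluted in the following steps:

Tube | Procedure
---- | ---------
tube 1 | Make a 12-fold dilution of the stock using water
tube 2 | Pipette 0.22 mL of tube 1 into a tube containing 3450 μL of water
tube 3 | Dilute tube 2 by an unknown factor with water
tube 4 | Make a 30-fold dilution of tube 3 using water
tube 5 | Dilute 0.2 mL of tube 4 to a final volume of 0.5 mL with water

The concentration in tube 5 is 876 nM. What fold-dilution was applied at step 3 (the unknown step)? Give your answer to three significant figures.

190-fold

Step 1: 12-fold → factor 12
Step 2: 0.22 mL + 3450 μL = 3.67 mL total → factor 3.67/0.22 = 16.682
Step 3: unknown factor x
Step 4: 30-fold → factor 30
Step 5: 0.2 mL brought to 0.5 mL → factor 0.5/0.2 = 2.5
Product of known-step factors = 15014
Overall factor = 2.50 M / (876 nM) = 2.8539 × 10^6
x = 2.8539 × 10^6 / 15014 = 190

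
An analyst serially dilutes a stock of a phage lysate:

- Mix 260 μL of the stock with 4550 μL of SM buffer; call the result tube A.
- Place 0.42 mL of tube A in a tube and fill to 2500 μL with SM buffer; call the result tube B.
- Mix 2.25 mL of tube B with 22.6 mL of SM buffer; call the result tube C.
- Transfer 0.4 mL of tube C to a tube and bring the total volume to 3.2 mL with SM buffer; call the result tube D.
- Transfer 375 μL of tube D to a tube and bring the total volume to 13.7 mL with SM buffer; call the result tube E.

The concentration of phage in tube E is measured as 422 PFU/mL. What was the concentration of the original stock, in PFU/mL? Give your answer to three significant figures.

1.50 × 10^8 PFU/mL

Step 1: 260 μL + 4550 μL = 4810 μL total → factor 4810/260 = 18.5
Step 2: 0.42 mL brought to 2500 μL → factor 2.5/0.42 = 5.9524
Step 3: 2.25 mL + 22.6 mL = 24.85 mL total → factor 24.85/2.25 = 11.044
Step 4: 0.4 mL brought to 3.2 mL → factor 3.2/0.4 = 8
Step 5: 375 μL brought to 13.7 mL → factor 13700/375 = 36.533
Overall dilution factor = 18.5 × 5.9524 × 11.044 × 8 × 36.533 = 3.5546 × 10^5
Stock = 422 PFU/mL × 3.5546 × 10^5 = 1.50 × 10^8 PFU/mL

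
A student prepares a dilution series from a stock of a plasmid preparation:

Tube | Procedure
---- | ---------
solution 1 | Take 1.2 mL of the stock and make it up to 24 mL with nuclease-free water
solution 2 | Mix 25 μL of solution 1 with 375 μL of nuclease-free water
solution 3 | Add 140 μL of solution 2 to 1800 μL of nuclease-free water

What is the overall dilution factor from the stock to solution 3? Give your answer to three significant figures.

4.43 × 10^3

Step 1: 1.2 mL brought to 24 mL → factor 24/1.2 = 20
Step 2: 25 μL + 375 μL = 400 μL total → factor 400/25 = 16
Step 3: 140 μL + 1800 μL = 1940 μL total → factor 1940/140 = 13.857
Overall dilution factor = 20 × 16 × 13.857 = 4434.3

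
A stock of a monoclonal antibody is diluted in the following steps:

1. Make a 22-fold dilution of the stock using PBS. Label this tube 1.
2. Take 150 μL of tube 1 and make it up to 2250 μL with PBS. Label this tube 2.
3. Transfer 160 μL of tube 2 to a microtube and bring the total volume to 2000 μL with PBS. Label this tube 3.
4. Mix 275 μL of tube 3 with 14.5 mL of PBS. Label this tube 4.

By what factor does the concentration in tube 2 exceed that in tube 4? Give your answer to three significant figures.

Step 1: 22-fold → factor 22
Step 2: 150 μL brought to 2250 μL → factor 2250/150 = 15
Step 3: 160 μL brought to 2000 μL → factor 2000/160 = 12.5
Step 4: 275 μL + 14.5 mL = 14775 μL total → factor 14775/275 = 53.727
Dilution factor to tube 2 = 330; to tube 4 = 2.2162 × 10^5
[tube 2]/[tube 4] = (factor to tube 4)/(factor to tube 2) = 2.2162 × 10^5/330 = 672

672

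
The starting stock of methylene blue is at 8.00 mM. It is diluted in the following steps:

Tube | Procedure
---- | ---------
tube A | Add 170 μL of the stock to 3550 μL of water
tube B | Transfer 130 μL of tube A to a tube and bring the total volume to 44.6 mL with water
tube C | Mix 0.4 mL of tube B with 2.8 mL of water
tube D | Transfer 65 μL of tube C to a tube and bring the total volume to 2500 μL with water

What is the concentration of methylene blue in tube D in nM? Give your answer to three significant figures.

Step 1: 170 μL + 3550 μL = 3720 μL total → factor 3720/170 = 21.882
Step 2: 130 μL brought to 44.6 mL → factor 44600/130 = 343.08
Step 3: 0.4 mL + 2.8 mL = 3.2 mL total → factor 3.2/0.4 = 8
Step 4: 65 μL brought to 2500 μL → factor 2500/65 = 38.462
Dilution factor through tube D = 21.882 × 343.08 × 8 × 38.462 = 2.3099 × 10^6
[tube D] = 8.00 mM / 2.3099 × 10^6 = 3.463 × 10^-6 mM = 3.46 nM

3.46 nM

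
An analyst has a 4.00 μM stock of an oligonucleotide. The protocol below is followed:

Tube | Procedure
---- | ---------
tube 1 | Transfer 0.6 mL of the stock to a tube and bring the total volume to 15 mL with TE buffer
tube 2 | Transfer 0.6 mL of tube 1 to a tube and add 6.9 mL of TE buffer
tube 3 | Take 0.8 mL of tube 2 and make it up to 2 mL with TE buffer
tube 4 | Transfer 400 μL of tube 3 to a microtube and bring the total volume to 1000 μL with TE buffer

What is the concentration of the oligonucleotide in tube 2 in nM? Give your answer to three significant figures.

12.8 nM

Step 1: 0.6 mL brought to 15 mL → factor 15/0.6 = 25
Step 2: 0.6 mL + 6.9 mL = 7.5 mL total → factor 7.5/0.6 = 12.5
Dilution factor through tube 2 = 25 × 12.5 = 312.5
[tube 2] = 4.00 μM / 312.5 = 0.01280 μM = 12.8 nM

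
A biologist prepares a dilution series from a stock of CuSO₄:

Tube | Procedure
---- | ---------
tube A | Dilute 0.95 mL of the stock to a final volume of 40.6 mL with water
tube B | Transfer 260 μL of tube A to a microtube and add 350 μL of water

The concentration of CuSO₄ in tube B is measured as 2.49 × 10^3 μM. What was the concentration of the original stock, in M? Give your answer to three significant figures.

Step 1: 0.95 mL brought to 40.6 mL → factor 40.6/0.95 = 42.737
Step 2: 260 μL + 350 μL = 610 μL total → factor 610/260 = 2.3462
Overall dilution factor = 42.737 × 2.3462 = 100.27
Stock = 2.49 × 10^3 μM × 100.27 = 2.497 × 10^5 μM = 0.250 M

0.250 M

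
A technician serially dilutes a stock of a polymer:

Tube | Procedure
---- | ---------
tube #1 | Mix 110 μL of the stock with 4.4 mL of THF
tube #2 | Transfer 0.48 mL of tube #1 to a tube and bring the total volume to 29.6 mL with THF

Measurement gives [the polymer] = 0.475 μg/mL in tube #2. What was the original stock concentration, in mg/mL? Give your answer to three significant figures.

1.20 mg/mL

Step 1: 110 μL + 4.4 mL = 4510 μL total → factor 4510/110 = 41
Step 2: 0.48 mL brought to 29.6 mL → factor 29.6/0.48 = 61.667
Overall dilution factor = 41 × 61.667 = 2528.3
Stock = 0.475 μg/mL × 2528.3 = 1201 μg/mL = 1.20 mg/mL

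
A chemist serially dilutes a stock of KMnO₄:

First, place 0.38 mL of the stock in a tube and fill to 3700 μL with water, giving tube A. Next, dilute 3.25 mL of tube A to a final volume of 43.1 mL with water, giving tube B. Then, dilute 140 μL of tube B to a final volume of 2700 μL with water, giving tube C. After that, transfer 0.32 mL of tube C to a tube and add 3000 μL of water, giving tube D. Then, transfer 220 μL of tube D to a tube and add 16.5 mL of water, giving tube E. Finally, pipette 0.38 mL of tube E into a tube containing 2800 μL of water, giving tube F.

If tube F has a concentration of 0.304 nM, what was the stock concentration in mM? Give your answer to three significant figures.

5.00 mM

Step 1: 0.38 mL brought to 3700 μL → factor 3.7/0.38 = 9.7368
Step 2: 3.25 mL brought to 43.1 mL → factor 43.1/3.25 = 13.262
Step 3: 140 μL brought to 2700 μL → factor 2700/140 = 19.286
Step 4: 0.32 mL + 3000 μL = 3.32 mL total → factor 3.32/0.32 = 10.375
Step 5: 220 μL + 16.5 mL = 16720 μL total → factor 16720/220 = 76
Step 6: 0.38 mL + 2800 μL = 3.18 mL total → factor 3.18/0.38 = 8.3684
Overall dilution factor = 9.7368 × 13.262 × 19.286 × 10.375 × 76 × 8.3684 = 1.6432 × 10^7
Stock = 0.304 nM × 1.6432 × 10^7 = 4.995 × 10^6 nM = 5.00 mM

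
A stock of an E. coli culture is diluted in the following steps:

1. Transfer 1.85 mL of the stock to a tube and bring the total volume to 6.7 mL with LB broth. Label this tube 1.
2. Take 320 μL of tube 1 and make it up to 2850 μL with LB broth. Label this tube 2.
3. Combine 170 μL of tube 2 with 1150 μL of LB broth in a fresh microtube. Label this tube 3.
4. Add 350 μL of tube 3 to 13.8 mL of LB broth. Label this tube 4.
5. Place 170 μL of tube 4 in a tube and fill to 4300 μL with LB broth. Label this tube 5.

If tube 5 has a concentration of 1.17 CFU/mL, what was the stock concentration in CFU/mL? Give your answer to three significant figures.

Step 1: 1.85 mL brought to 6.7 mL → factor 6.7/1.85 = 3.6216
Step 2: 320 μL brought to 2850 μL → factor 2850/320 = 8.9062
Step 3: 170 μL + 1150 μL = 1320 μL total → factor 1320/170 = 7.7647
Step 4: 350 μL + 13.8 mL = 14150 μL total → factor 14150/350 = 40.429
Step 5: 170 μL brought to 4300 μL → factor 4300/170 = 25.294
Overall dilution factor = 3.6216 × 8.9062 × 7.7647 × 40.429 × 25.294 = 2.5611 × 10^5
Stock = 1.17 CFU/mL × 2.5611 × 10^5 = 3.00 × 10^5 CFU/mL

3.00 × 10^5 CFU/mL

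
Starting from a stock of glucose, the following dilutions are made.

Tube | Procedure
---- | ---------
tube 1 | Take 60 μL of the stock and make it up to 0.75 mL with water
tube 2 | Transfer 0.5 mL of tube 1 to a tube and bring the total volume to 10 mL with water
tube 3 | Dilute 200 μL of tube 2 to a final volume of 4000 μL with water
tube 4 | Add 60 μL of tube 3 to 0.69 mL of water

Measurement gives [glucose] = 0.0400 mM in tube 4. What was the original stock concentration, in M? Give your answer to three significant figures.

2.50 M

Step 1: 60 μL brought to 0.75 mL → factor 750/60 = 12.5
Step 2: 0.5 mL brought to 10 mL → factor 10/0.5 = 20
Step 3: 200 μL brought to 4000 μL → factor 4000/200 = 20
Step 4: 60 μL + 0.69 mL = 750 μL total → factor 750/60 = 12.5
Overall dilution factor = 12.5 × 20 × 20 × 12.5 = 62500
Stock = 0.0400 mM × 62500 = 2500 mM = 2.50 M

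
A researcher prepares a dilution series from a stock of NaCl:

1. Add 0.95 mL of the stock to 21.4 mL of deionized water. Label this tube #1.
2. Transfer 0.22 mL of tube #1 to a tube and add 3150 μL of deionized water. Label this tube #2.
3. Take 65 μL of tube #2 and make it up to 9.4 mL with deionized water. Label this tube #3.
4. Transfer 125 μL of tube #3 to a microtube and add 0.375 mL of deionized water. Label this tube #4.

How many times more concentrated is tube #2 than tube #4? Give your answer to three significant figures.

578

Step 1: 0.95 mL + 21.4 mL = 22.35 mL total → factor 22.35/0.95 = 23.526
Step 2: 0.22 mL + 3150 μL = 3.37 mL total → factor 3.37/0.22 = 15.318
Step 3: 65 μL brought to 9.4 mL → factor 9400/65 = 144.62
Step 4: 125 μL + 0.375 mL = 500 μL total → factor 500/125 = 4
Dilution factor to tube #2 = 360.38; to tube #4 = 2.0847 × 10^5
[tube #2]/[tube #4] = (factor to tube #4)/(factor to tube #2) = 2.0847 × 10^5/360.38 = 578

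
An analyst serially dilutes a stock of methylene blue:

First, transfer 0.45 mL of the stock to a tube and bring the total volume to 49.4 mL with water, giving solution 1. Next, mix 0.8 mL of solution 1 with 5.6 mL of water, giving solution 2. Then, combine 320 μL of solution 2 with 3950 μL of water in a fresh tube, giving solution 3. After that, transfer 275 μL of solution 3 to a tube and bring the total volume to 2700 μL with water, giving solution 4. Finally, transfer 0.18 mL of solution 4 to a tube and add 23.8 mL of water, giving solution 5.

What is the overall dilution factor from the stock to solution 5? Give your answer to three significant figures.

1.53 × 10^7

Step 1: 0.45 mL brought to 49.4 mL → factor 49.4/0.45 = 109.78
Step 2: 0.8 mL + 5.6 mL = 6.4 mL total → factor 6.4/0.8 = 8
Step 3: 320 μL + 3950 μL = 4270 μL total → factor 4270/320 = 13.344
Step 4: 275 μL brought to 2700 μL → factor 2700/275 = 9.8182
Step 5: 0.18 mL + 23.8 mL = 23.98 mL total → factor 23.98/0.18 = 133.22
Overall dilution factor = 109.78 × 8 × 13.344 × 9.8182 × 133.22 = 1.5328 × 10^7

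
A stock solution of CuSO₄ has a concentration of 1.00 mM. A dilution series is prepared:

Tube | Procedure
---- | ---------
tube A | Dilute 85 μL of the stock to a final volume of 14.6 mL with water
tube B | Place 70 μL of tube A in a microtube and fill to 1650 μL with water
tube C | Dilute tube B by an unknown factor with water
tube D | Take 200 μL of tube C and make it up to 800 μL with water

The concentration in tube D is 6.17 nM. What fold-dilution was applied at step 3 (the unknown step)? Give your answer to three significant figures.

10.0-fold

Step 1: 85 μL brought to 14.6 mL → factor 14600/85 = 171.76
Step 2: 70 μL brought to 1650 μL → factor 1650/70 = 23.571
Step 3: unknown factor x
Step 4: 200 μL brought to 800 μL → factor 800/200 = 4
Product of known-step factors = 16195
Overall factor = 1.00 mM / (6.17 nM) = 1.6207 × 10^5
x = 1.6207 × 10^5 / 16195 = 10.0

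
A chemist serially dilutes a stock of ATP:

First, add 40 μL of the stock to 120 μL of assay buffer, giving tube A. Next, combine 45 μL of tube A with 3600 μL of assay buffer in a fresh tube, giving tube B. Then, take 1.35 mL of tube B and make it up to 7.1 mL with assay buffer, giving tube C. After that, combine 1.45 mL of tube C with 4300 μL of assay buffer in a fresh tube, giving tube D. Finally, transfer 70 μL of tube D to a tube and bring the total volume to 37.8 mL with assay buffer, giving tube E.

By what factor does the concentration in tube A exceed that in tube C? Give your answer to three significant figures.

Step 1: 40 μL + 120 μL = 160 μL total → factor 160/40 = 4
Step 2: 45 μL + 3600 μL = 3645 μL total → factor 3645/45 = 81
Step 3: 1.35 mL brought to 7.1 mL → factor 7.1/1.35 = 5.2593
Dilution factor to tube A = 4; to tube C = 1704
[tube A]/[tube C] = (factor to tube C)/(factor to tube A) = 1704/4 = 426

426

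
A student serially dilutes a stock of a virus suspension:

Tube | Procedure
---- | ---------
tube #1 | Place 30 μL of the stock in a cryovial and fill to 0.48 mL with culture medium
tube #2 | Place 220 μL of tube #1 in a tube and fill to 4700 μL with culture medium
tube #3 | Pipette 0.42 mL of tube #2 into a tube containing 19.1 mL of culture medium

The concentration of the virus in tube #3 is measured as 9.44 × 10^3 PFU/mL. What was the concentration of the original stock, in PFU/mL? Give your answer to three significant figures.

1.50 × 10^8 PFU/mL

Step 1: 30 μL brought to 0.48 mL → factor 480/30 = 16
Step 2: 220 μL brought to 4700 μL → factor 4700/220 = 21.364
Step 3: 0.42 mL + 19.1 mL = 19.52 mL total → factor 19.52/0.42 = 46.476
Overall dilution factor = 16 × 21.364 × 46.476 = 15886
Stock = 9.44 × 10^3 PFU/mL × 15886 = 1.50 × 10^8 PFU/mL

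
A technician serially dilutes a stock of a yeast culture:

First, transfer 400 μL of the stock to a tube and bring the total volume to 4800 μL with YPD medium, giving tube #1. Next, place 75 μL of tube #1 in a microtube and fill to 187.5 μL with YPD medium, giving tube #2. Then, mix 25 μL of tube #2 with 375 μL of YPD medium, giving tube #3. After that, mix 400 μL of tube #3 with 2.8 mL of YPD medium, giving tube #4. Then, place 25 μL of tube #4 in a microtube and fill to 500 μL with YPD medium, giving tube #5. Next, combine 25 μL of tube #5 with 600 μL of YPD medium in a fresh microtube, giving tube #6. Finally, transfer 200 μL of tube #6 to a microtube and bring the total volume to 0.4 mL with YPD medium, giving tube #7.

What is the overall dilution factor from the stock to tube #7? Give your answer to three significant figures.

Step 1: 400 μL brought to 4800 μL → factor 4800/400 = 12
Step 2: 75 μL brought to 187.5 μL → factor 187.5/75 = 2.5
Step 3: 25 μL + 375 μL = 400 μL total → factor 400/25 = 16
Step 4: 400 μL + 2.8 mL = 3200 μL total → factor 3200/400 = 8
Step 5: 25 μL brought to 500 μL → factor 500/25 = 20
Step 6: 25 μL + 600 μL = 625 μL total → factor 625/25 = 25
Step 7: 200 μL brought to 0.4 mL → factor 400/200 = 2
Overall dilution factor = 12 × 2.5 × 16 × 8 × 20 × 25 × 2 = 3.84 × 10^6

3.84 × 10^6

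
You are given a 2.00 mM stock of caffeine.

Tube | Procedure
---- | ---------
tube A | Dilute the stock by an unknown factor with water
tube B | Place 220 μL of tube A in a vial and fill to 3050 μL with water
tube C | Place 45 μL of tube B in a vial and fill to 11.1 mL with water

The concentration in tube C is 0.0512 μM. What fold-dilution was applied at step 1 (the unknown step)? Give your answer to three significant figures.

11.4-fold

Step 1: unknown factor x
Step 2: 220 μL brought to 3050 μL → factor 3050/220 = 13.864
Step 3: 45 μL brought to 11.1 mL → factor 11100/45 = 246.67
Product of known-step factors = 3419.7
Overall factor = 2.00 mM / (0.0512 μM) = 39062
x = 39062 / 3419.7 = 11.4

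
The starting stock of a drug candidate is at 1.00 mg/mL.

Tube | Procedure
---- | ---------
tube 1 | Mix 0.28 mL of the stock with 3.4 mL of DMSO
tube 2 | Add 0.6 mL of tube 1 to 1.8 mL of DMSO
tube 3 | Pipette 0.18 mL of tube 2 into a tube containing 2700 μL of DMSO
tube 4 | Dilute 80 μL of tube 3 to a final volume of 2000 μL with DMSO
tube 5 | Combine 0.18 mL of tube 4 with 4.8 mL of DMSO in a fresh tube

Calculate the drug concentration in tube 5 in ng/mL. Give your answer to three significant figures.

1.72 ng/mL

Step 1: 0.28 mL + 3.4 mL = 3.68 mL total → factor 3.68/0.28 = 13.143
Step 2: 0.6 mL + 1.8 mL = 2.4 mL total → factor 2.4/0.6 = 4
Step 3: 0.18 mL + 2700 μL = 2.88 mL total → factor 2.88/0.18 = 16
Step 4: 80 μL brought to 2000 μL → factor 2000/80 = 25
Step 5: 0.18 mL + 4.8 mL = 4.98 mL total → factor 4.98/0.18 = 27.667
Dilution factor through tube 5 = 13.143 × 4 × 16 × 25 × 27.667 = 5.8179 × 10^5
[tube 5] = 1.00 mg/mL / 5.8179 × 10^5 = 1.719 × 10^-6 mg/mL = 1.72 ng/mL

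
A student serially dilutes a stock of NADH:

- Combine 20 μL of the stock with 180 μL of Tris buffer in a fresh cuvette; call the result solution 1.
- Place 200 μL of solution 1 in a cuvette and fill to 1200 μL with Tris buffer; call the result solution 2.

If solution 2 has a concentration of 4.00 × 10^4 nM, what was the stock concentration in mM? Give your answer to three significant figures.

2.40 mM

Step 1: 20 μL + 180 μL = 200 μL total → factor 200/20 = 10
Step 2: 200 μL brought to 1200 μL → factor 1200/200 = 6
Overall dilution factor = 10 × 6 = 60
Stock = 4.00 × 10^4 nM × 60 = 2.400 × 10^6 nM = 2.40 mM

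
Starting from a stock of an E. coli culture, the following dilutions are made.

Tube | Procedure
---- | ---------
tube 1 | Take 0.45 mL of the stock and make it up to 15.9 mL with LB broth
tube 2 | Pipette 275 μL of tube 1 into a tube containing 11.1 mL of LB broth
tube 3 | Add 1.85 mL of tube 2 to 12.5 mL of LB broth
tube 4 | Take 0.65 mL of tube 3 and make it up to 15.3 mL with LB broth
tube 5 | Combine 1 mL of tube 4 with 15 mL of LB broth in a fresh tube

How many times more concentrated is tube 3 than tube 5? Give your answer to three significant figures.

377

Step 1: 0.45 mL brought to 15.9 mL → factor 15.9/0.45 = 35.333
Step 2: 275 μL + 11.1 mL = 11375 μL total → factor 11375/275 = 41.364
Step 3: 1.85 mL + 12.5 mL = 14.35 mL total → factor 14.35/1.85 = 7.7568
Step 4: 0.65 mL brought to 15.3 mL → factor 15.3/0.65 = 23.538
Step 5: 1 mL + 15 mL = 16 mL total → factor 16/1 = 16
Dilution factor to tube 3 = 11337; to tube 5 = 4.2695 × 10^6
[tube 3]/[tube 5] = (factor to tube 5)/(factor to tube 3) = 4.2695 × 10^6/11337 = 377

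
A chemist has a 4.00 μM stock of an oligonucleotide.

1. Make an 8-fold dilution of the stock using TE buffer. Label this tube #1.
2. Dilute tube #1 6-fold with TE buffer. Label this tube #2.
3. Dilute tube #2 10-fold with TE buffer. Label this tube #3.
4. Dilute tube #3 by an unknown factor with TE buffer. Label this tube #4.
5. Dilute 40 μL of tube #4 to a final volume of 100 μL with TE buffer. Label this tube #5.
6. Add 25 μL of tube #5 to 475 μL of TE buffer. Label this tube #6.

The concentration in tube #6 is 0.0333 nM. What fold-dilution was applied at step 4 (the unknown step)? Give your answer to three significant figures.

Step 1: 8-fold → factor 8
Step 2: 6-fold → factor 6
Step 3: 10-fold → factor 10
Step 4: unknown factor x
Step 5: 40 μL brought to 100 μL → factor 100/40 = 2.5
Step 6: 25 μL + 475 μL = 500 μL total → factor 500/25 = 20
Product of known-step factors = 24000
Overall factor = 4.00 μM / (0.0333 nM) = 1.2012 × 10^5
x = 1.2012 × 10^5 / 24000 = 5.01

5.01-fold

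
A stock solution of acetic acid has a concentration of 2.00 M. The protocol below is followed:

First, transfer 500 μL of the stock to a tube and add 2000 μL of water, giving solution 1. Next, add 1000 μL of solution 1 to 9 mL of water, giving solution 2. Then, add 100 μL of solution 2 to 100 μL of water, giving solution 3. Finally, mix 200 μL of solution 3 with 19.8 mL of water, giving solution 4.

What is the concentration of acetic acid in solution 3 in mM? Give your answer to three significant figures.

20.0 mM

Step 1: 500 μL + 2000 μL = 2500 μL total → factor 2500/500 = 5
Step 2: 1000 μL + 9 mL = 10000 μL total → factor 10000/1000 = 10
Step 3: 100 μL + 100 μL = 200 μL total → factor 200/100 = 2
Dilution factor through solution 3 = 5 × 10 × 2 = 100
[solution 3] = 2.00 M / 100 = 0.02000 M = 20.0 mM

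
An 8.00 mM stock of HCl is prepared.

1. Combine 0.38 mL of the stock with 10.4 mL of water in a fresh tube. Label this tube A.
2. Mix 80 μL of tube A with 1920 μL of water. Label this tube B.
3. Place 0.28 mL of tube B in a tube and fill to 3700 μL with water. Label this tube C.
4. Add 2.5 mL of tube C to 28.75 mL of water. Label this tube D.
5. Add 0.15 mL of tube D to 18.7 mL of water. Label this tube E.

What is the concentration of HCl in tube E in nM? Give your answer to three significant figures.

Step 1: 0.38 mL + 10.4 mL = 10.78 mL total → factor 10.78/0.38 = 28.368
Step 2: 80 μL + 1920 μL = 2000 μL total → factor 2000/80 = 25
Step 3: 0.28 mL brought to 3700 μL → factor 3.7/0.28 = 13.214
Step 4: 2.5 mL + 28.75 mL = 31.25 mL total → factor 31.25/2.5 = 12.5
Step 5: 0.15 mL + 18.7 mL = 18.85 mL total → factor 18.85/0.15 = 125.67
Overall dilution factor = 28.368 × 25 × 13.214 × 12.5 × 125.67 = 1.4721 × 10^7
Final = 8.00 mM / 1.4721 × 10^7 = 5.434 × 10^-7 mM = 0.543 nM

0.543 nM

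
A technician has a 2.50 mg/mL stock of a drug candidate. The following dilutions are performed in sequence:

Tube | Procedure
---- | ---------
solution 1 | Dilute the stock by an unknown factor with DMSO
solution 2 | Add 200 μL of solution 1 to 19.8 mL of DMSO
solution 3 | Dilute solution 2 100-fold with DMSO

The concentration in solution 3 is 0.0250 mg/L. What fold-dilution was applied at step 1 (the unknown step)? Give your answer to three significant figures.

10.0-fold

Step 1: unknown factor x
Step 2: 200 μL + 19.8 mL = 20000 μL total → factor 20000/200 = 100
Step 3: 100-fold → factor 100
Product of known-step factors = 10000
Overall factor = 2.50 mg/mL / (0.0250 mg/L) = 1 × 10^5
x = 1 × 10^5 / 10000 = 10.0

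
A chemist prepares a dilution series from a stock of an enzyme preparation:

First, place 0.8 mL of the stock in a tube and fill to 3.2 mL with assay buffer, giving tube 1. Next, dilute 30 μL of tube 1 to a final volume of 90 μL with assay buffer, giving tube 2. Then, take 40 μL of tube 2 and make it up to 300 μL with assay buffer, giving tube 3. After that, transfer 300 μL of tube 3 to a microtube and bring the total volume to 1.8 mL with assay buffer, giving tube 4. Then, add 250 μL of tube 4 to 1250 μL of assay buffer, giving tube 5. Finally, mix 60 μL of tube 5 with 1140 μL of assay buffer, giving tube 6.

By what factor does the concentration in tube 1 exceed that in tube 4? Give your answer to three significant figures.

Step 1: 0.8 mL brought to 3.2 mL → factor 3.2/0.8 = 4
Step 2: 30 μL brought to 90 μL → factor 90/30 = 3
Step 3: 40 μL brought to 300 μL → factor 300/40 = 7.5
Step 4: 300 μL brought to 1.8 mL → factor 1800/300 = 6
Dilution factor to tube 1 = 4; to tube 4 = 540
[tube 1]/[tube 4] = (factor to tube 4)/(factor to tube 1) = 540/4 = 135

135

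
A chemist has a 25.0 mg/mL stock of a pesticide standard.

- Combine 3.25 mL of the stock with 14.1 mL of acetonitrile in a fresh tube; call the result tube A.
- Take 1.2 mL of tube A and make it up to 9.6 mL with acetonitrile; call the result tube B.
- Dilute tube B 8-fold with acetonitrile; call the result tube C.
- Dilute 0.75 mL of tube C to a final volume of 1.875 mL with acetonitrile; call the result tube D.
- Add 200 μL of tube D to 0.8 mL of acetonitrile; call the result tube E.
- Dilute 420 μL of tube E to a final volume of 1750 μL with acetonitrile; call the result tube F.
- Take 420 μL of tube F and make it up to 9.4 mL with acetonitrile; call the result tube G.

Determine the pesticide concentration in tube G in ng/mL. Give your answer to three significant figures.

62.8 ng/mL

Step 1: 3.25 mL + 14.1 mL = 17.35 mL total → factor 17.35/3.25 = 5.3385
Step 2: 1.2 mL brought to 9.6 mL → factor 9.6/1.2 = 8
Step 3: 8-fold → factor 8
Step 4: 0.75 mL brought to 1.875 mL → factor 1.875/0.75 = 2.5
Step 5: 200 μL + 0.8 mL = 1000 μL total → factor 1000/200 = 5
Step 6: 420 μL brought to 1750 μL → factor 1750/420 = 4.1667
Step 7: 420 μL brought to 9.4 mL → factor 9400/420 = 22.381
Overall dilution factor = 5.3385 × 8 × 8 × 2.5 × 5 × 4.1667 × 22.381 = 3.9827 × 10^5
Final = 25.0 mg/mL / 3.9827 × 10^5 = 6.277 × 10^-5 mg/mL = 62.8 ng/mL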